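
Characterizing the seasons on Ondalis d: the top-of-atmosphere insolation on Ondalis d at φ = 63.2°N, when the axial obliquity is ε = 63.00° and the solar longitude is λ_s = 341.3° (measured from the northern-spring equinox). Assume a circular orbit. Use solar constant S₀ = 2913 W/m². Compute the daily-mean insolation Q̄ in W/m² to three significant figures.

Solar declination: sin δ = sin ε · sin λ_s = sin 63.00° × sin 341.3° = -0.28567, so δ = -16.599°.
cos H₀ = −tan(+63.2°) tan(-16.599°) = 0.5901, H₀ = 0.9396 rad.
Bracket: H₀ sin φ sin δ + cos φ cos δ sin H₀ = 0.9396×0.89259×-0.28567 + 0.45088×0.95833×0.80732 = -0.239585 + 0.348836 = 0.109251.
Q̄ = (S₀/π) × [bracket] = (2913/π) × 0.109251 = 101.3 W/m².

Q̄ ≈ 101 W/m²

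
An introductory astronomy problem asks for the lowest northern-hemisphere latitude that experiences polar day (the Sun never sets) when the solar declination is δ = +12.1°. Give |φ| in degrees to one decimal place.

|φ| = 77.9°

Polar day requires cos H₀ = −tan φ tan δ ≤ −1, i.e. tan φ tan δ ≥ 1.
The boundary is |tan φ| · |tan δ| = 1, so |φ| = 90° − |δ| = 90° − 12.1° = 77.9° in the northern hemisphere.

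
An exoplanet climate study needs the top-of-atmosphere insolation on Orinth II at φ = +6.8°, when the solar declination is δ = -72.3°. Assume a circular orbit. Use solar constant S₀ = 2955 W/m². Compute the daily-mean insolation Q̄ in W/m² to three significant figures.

Q̄ ≈ 137 W/m²

cos H₀ = −tan(+6.8°) tan(-72.300°) = 0.3736, H₀ = 1.1879 rad.
Bracket: H₀ sin φ sin δ + cos φ cos δ sin H₀ = 1.1879×0.11840×-0.95266 + 0.99297×0.30403×0.92758 = -0.133989 + 0.280030 = 0.146041.
Q̄ = (S₀/π) × [bracket] = (2955/π) × 0.146041 = 137.4 W/m².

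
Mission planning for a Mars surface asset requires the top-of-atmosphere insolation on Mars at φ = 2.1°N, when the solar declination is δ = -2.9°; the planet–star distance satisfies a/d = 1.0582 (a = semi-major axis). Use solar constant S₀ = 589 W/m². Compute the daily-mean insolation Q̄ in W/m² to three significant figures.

cos H₀ = −tan(+2.1°) tan(-2.900°) = 0.0019, H₀ = 1.5689 rad.
Bracket: H₀ sin φ sin δ + cos φ cos δ sin H₀ = 1.5689×0.03664×-0.05059 + 0.99933×0.99872×1.00000 = -0.002908 + 0.998051 = 0.995143.
Inverse-square distance factor (a/d)² = 1.0582² = 1.119787.
Q̄ = (S₀/π) × 1.119787 × [bracket] = (589/π) × 1.119787 × 0.995143 = 208.9 W/m².

Q̄ ≈ 209 W/m²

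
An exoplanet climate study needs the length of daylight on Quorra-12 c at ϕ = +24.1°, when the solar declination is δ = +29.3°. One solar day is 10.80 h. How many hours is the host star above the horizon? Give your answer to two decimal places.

6.27 h

cos h₀ = −tan ϕ · tan δ = −tan(+24.1°) × tan(+29.300°) = -0.2510, so h₀ = 1.8245 rad = 104.54°.
Daylight = 2h₀/(2π) × 10.80 h = (1.8245/π) × 10.80 = 6.27 h.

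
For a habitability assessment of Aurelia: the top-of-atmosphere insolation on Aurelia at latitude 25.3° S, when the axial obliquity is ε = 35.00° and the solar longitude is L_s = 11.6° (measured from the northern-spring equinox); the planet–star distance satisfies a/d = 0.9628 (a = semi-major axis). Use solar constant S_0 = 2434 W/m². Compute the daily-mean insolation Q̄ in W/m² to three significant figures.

Solar declination: sin δ = sin ε · sin L_s = sin 35.00° × sin 11.6° = 0.11533, so δ = +6.623°.
cos h₀ = −tan(-25.3°) tan(+6.623°) = 0.0549, h₀ = 1.5159 rad.
Bracket: h₀ sin ϕ sin δ + cos ϕ cos δ sin h₀ = 1.5159×-0.42736×0.11533 + 0.90408×0.99333×0.99849 = -0.074715 + 0.896694 = 0.821979.
Inverse-square distance factor (a/d)² = 0.9628² = 0.926984.
Q̄ = (S_0/π) × 0.926984 × [bracket] = (2434/π) × 0.926984 × 0.821979 = 590.3 W/m².

Q̄ ≈ 590 W/m²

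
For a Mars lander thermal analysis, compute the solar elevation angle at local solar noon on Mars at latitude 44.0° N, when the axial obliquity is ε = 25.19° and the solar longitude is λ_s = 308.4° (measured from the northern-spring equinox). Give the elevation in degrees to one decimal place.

26.5°

Solar declination: sin δ = sin ε · sin λ_s = sin 25.19° × sin 308.4° = -0.33356, so δ = -19.485°.
At local noon the hour angle is zero, so the zenith angle equals |φ − δ| = |+44.0° − (-19.485°)| = 63.485°.
Elevation = 90° − 63.485° = 26.5°.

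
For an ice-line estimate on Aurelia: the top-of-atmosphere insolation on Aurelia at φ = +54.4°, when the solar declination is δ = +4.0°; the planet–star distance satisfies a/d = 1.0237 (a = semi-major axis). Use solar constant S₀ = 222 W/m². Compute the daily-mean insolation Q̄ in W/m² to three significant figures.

cos H₀ = −tan(+54.4°) tan(+4.000°) = -0.0977, H₀ = 1.6686 rad.
Bracket: H₀ sin φ sin δ + cos φ cos δ sin H₀ = 1.6686×0.81310×0.06976 + 0.58212×0.99756×0.99522 = 0.094646 + 0.577924 = 0.672570.
Inverse-square distance factor (a/d)² = 1.0237² = 1.047962.
Q̄ = (S₀/π) × 1.047962 × [bracket] = (222/π) × 1.047962 × 0.672570 = 49.81 W/m².

Q̄ ≈ 49.8 W/m²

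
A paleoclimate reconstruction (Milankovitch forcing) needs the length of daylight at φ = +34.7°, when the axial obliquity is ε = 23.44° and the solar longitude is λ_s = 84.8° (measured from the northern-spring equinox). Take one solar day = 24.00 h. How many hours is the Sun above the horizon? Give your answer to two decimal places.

14.32 h

Solar declination: sin δ = sin ε · sin λ_s = sin 23.44° × sin 84.8° = 0.39615, so δ = +23.338°.
cos H₀ = −tan φ · tan δ = −tan(+34.7°) × tan(+23.338°) = -0.2988, so H₀ = 1.8742 rad = 107.38°.
Daylight = 2H₀/(2π) × 24.00 h = (1.8742/π) × 24.00 = 14.32 h.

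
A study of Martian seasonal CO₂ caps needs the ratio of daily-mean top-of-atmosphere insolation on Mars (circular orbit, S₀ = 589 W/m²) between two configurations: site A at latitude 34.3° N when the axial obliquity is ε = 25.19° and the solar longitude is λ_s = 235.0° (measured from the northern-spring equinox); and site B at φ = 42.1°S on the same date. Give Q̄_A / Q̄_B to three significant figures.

Q̄_A / Q̄_B ≈ 0.445

— Configuration A (φ=+34.3°):
Solar declination: sin δ = sin ε · sin λ_s = sin 25.19° × sin 235.0° = -0.34865, so δ = -20.405°.
cos H₀ = −tan(+34.3°) tan(-20.405°) = 0.2538, H₀ = 1.3142 rad.
Bracket: H₀ sin φ sin δ + cos φ cos δ sin H₀ = 1.3142×0.56353×-0.34865 + 0.82610×0.93725×0.96727 = -0.258207 + 0.748921 = 0.490714.
Q̄ = (S₀/π) × [bracket] = (589/π) × 0.490714 = 92.001 W/m².
— Configuration B (φ=-42.1°):
cos H₀ = −tan(-42.1°) tan(-20.405°) = -0.3361, H₀ = 1.9136 rad.
Bracket: H₀ sin φ sin δ + cos φ cos δ sin H₀ = 1.9136×-0.67043×-0.34865 + 0.74198×0.93725×0.94182 = 0.447295 + 0.654961 = 1.102256.
Q̄ = (S₀/π) × [bracket] = (589/π) × 1.102256 = 206.66 W/m².
Ratio Q̄_A / Q̄_B = 92.001 / 206.66 = 0.4452.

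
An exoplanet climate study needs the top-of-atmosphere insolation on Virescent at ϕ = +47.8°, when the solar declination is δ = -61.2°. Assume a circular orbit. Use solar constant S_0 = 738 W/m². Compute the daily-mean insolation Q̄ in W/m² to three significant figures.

Q̄ ≈ 0.00 W/m²

cos h₀ = −tan(+47.8°) tan(-61.200°) = 2.0061 ≥ 1 ⇒ polar night, h₀ = 0 and Q̄ = 0.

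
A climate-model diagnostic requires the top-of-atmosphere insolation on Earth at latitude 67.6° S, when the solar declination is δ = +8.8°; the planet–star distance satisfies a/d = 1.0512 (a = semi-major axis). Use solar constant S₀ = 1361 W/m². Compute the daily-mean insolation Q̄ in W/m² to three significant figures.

Q̄ ≈ 86.8 W/m²

cos H₀ = −tan(-67.6°) tan(+8.800°) = 0.3756, H₀ = 1.1858 rad.
Bracket: H₀ sin φ sin δ + cos φ cos δ sin H₀ = 1.1858×-0.92455×0.15299 + 0.38107×0.98823×0.92678 = -0.167728 + 0.349011 = 0.181283.
Inverse-square distance factor (a/d)² = 1.0512² = 1.105021.
Q̄ = (S₀/π) × 1.105021 × [bracket] = (1361/π) × 1.105021 × 0.181283 = 86.78 W/m².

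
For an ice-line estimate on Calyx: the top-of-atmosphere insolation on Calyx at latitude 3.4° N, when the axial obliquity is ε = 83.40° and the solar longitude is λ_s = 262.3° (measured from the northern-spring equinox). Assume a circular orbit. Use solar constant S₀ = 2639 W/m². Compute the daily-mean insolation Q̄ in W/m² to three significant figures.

Solar declination: sin δ = sin ε · sin λ_s = sin 83.40° × sin 262.3° = -0.98442, so δ = -79.871°.
cos H₀ = −tan(+3.4°) tan(-79.871°) = 0.3326, H₀ = 1.2318 rad.
Bracket: H₀ sin φ sin δ + cos φ cos δ sin H₀ = 1.2318×0.05931×-0.98442 + 0.99824×0.17586×0.94308 = -0.071920 + 0.165558 = 0.093638.
Q̄ = (S₀/π) × [bracket] = (2639/π) × 0.093638 = 78.66 W/m².

Q̄ ≈ 78.7 W/m²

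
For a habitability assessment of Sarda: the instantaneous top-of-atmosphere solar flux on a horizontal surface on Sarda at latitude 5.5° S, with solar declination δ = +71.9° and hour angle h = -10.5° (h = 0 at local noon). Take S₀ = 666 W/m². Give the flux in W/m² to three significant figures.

cos θ_z = sin φ sin δ + cos φ cos δ cos h = -0.091103 + 0.304068 = 0.212965.
Flux = S₀ · cos θ_z = 666 × 0.212965 = 141.8 W/m².

142 W/m²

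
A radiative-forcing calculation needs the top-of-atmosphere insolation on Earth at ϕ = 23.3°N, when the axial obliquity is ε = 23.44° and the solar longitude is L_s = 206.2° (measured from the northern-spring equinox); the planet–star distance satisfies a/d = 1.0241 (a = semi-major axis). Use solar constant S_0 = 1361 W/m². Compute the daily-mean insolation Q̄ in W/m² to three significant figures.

Solar declination: sin δ = sin ε · sin L_s = sin 23.44° × sin 206.2° = -0.17563, so δ = -10.115°.
cos h₀ = −tan(+23.3°) tan(-10.115°) = 0.0768, h₀ = 1.4939 rad.
Bracket: h₀ sin ϕ sin δ + cos ϕ cos δ sin h₀ = 1.4939×0.39555×-0.17563 + 0.91845×0.98446×0.99704 = -0.103782 + 0.901501 = 0.797719.
Inverse-square distance factor (a/d)² = 1.0241² = 1.048781.
Q̄ = (S_0/π) × 1.048781 × [bracket] = (1361/π) × 1.048781 × 0.797719 = 362.4 W/m².

Q̄ ≈ 362 W/m²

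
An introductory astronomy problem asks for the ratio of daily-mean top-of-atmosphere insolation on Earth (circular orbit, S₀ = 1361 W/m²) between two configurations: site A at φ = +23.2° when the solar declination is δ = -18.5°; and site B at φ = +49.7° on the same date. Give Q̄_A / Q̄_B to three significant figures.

Q̄_A / Q̄_B ≈ 2.43

— Configuration A (φ=+23.2°):
cos H₀ = −tan(+23.2°) tan(-18.500°) = 0.1434, H₀ = 1.4269 rad.
Bracket: H₀ sin φ sin δ + cos φ cos δ sin H₀ = 1.4269×0.39394×-0.31730 + 0.91914×0.94832×0.98966 = -0.178358 + 0.862626 = 0.684268.
Q̄ = (S₀/π) × [bracket] = (1361/π) × 0.684268 = 296.44 W/m².
— Configuration B (φ=+49.7°):
cos H₀ = −tan(+49.7°) tan(-18.500°) = 0.3945, H₀ = 1.1652 rad.
Bracket: H₀ sin φ sin δ + cos φ cos δ sin H₀ = 1.1652×0.76267×-0.31730 + 0.64679×0.94832×0.91888 = -0.281973 + 0.563608 = 0.281635.
Q̄ = (S₀/π) × [bracket] = (1361/π) × 0.281635 = 122.01 W/m².
Ratio Q̄_A / Q̄_B = 296.44 / 122.01 = 2.430.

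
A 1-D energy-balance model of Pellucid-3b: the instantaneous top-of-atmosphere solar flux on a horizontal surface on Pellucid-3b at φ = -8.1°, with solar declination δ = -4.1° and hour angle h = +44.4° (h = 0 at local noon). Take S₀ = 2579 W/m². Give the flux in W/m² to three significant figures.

cos θ_z = sin φ sin δ + cos φ cos δ cos h = 0.010074 + 0.705535 = 0.715609.
Flux = S₀ · cos θ_z = 2579 × 0.715609 = 1846 W/m².

1.85e+03 W/m²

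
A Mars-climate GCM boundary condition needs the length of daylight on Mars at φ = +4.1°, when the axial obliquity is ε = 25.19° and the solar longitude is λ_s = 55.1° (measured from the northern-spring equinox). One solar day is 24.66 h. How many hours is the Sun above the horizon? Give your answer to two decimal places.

Solar declination: sin δ = sin ε · sin λ_s = sin 25.19° × sin 55.1° = 0.34907, so δ = +20.431°.
cos H₀ = −tan φ · tan δ = −tan(+4.1°) × tan(+20.431°) = -0.0267, so H₀ = 1.5975 rad = 91.53°.
Daylight = 2H₀/(2π) × 24.66 h = (1.5975/π) × 24.66 = 12.54 h.

12.54 h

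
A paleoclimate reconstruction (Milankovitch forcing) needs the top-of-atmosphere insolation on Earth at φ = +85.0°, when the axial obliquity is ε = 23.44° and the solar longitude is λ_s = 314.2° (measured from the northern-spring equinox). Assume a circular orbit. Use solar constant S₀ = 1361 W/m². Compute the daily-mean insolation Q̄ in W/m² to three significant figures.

Solar declination: sin δ = sin ε · sin λ_s = sin 23.44° × sin 314.2° = -0.28518, so δ = -16.570°.
cos H₀ = −tan(+85.0°) tan(-16.570°) = 3.4008 ≥ 1 ⇒ polar night, H₀ = 0 and Q̄ = 0.

Q̄ ≈ 0.00 W/m²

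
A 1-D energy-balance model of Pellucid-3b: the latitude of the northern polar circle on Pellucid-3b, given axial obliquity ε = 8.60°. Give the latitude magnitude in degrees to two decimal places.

The polar circle is the lowest latitude that experiences at least one full rotation of continuous daylight at the northern-summer solstice; it lies at |φ| = 90° − ε = 90° − 8.60° = 81.40°.

81.40°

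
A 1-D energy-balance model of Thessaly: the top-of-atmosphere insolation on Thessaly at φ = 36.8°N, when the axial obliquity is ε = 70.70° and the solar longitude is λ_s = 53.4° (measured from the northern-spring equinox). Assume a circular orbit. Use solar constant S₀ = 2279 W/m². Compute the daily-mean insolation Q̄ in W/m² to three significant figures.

Q̄ ≈ 1.05e+03 W/m²

Solar declination: sin δ = sin ε · sin λ_s = sin 70.70° × sin 53.4° = 0.75770, so δ = +49.262°.
cos H₀ = −tan(+36.8°) tan(+49.262°) = -0.8686, H₀ = 2.6231 rad.
Bracket: H₀ sin φ sin δ + cos φ cos δ sin H₀ = 2.6231×0.59902×0.75770 + 0.80073×0.65260×0.49557 = 1.190566 + 0.258963 = 1.449529.
Q̄ = (S₀/π) × [bracket] = (2279/π) × 1.449529 = 1052 W/m².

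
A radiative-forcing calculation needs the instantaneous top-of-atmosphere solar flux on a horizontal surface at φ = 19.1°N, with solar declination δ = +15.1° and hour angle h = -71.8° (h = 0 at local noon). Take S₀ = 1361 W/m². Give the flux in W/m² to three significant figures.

504 W/m²

cos θ_z = sin φ sin δ + cos φ cos δ cos h = 0.085242 + 0.284950 = 0.370192.
Flux = S₀ · cos θ_z = 1361 × 0.370192 = 503.8 W/m².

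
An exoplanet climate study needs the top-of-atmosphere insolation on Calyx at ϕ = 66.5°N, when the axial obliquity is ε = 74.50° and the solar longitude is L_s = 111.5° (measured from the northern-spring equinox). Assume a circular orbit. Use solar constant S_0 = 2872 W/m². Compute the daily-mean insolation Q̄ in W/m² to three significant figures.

Solar declination: sin δ = sin ε · sin L_s = sin 74.50° × sin 111.5° = 0.89658, so δ = +63.712°.
cos h₀ = −tan(+66.5°) tan(+63.712°) = -4.6558 ≤ −1 ⇒ polar day, h₀ = π.
Bracket: h₀ sin ϕ sin δ + cos ϕ cos δ sin h₀ = 3.1416×0.91706×0.89658 + 0.39875×0.44288×0.00000 = 2.583079 + 0.000000 = 2.583079.
Q̄ = (S_0/π) × [bracket] = (2872/π) × 2.583079 = 2361 W/m².

Q̄ ≈ 2.36e+03 W/m²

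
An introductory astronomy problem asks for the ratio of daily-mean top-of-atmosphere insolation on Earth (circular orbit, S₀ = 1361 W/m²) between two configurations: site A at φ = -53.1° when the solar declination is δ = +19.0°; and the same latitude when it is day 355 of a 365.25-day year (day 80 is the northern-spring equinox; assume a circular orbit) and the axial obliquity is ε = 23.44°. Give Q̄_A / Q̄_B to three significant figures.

Q̄_A / Q̄_B ≈ 0.192

— Configuration A (φ=-53.1°):
cos H₀ = −tan(-53.1°) tan(+19.000°) = 0.4586, H₀ = 1.0944 rad.
Bracket: H₀ sin φ sin δ + cos φ cos δ sin H₀ = 1.0944×-0.79968×0.32557 + 0.60042×0.94552×0.88864 = -0.284929 + 0.504489 = 0.219560.
Q̄ = (S₀/π) × [bracket] = (1361/π) × 0.219560 = 95.118 W/m².
— Configuration B (φ=-53.1°):
Solar longitude: λ_s = 360° × (355 − 80)/365.25 = 271.047°.
sin δ = sin 23.44° × sin 271.047° = -0.39772, so δ = -23.436°.
cos H₀ = −tan(-53.1°) tan(-23.436°) = -0.5773, H₀ = 2.1863 rad.
Bracket: H₀ sin φ sin δ + cos φ cos δ sin H₀ = 2.1863×-0.79968×-0.39772 + 0.60042×0.91751×0.81650 = 0.695350 + 0.449803 = 1.145153.
Q̄ = (S₀/π) × [bracket] = (1361/π) × 1.145153 = 496.10 W/m².
Ratio Q̄_A / Q̄_B = 95.118 / 496.10 = 0.1917.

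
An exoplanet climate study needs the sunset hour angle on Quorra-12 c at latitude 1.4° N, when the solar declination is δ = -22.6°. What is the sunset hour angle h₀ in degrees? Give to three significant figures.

cos h₀ = −tan ϕ · tan δ = −tan(+1.4°) × tan(-22.600°) = 0.0102, so h₀ = 1.5606 rad = 89.42°.

h₀ = 89.4°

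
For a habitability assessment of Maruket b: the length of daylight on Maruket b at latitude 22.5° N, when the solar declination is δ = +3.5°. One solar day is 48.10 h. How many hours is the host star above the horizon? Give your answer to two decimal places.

24.44 h

cos h₀ = −tan ϕ · tan δ = −tan(+22.5°) × tan(+3.500°) = -0.0253, so h₀ = 1.5961 rad = 91.45°.
Daylight = 2h₀/(2π) × 48.10 h = (1.5961/π) × 48.10 = 24.44 h.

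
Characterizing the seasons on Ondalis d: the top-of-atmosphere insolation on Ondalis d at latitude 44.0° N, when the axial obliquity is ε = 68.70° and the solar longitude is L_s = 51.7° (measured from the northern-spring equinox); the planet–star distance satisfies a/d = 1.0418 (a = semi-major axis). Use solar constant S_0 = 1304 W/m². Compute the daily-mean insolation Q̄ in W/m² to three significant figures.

Solar declination: sin δ = sin ε · sin L_s = sin 68.70° × sin 51.7° = 0.73117, so δ = +46.985°.
cos h₀ = −tan(+44.0°) tan(+46.985°) = -1.0350 ≤ −1 ⇒ polar day, h₀ = π.
Bracket: h₀ sin ϕ sin δ + cos ϕ cos δ sin h₀ = 3.1416×0.69466×0.73117 + 0.71934×0.68220×0.00000 = 1.595664 + 0.000000 = 1.595664.
Inverse-square distance factor (a/d)² = 1.0418² = 1.085347.
Q̄ = (S_0/π) × 1.085347 × [bracket] = (1304/π) × 1.085347 × 1.595664 = 718.8 W/m².

Q̄ ≈ 719 W/m²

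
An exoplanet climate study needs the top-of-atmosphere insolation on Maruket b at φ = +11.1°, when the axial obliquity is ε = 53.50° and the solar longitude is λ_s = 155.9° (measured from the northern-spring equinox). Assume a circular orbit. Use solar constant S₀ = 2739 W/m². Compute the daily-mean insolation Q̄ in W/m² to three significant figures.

Solar declination: sin δ = sin ε · sin λ_s = sin 53.50° × sin 155.9° = 0.32824, so δ = +19.162°.
cos H₀ = −tan(+11.1°) tan(+19.162°) = -0.0682, H₀ = 1.6390 rad.
Bracket: H₀ sin φ sin δ + cos φ cos δ sin H₀ = 1.6390×0.19252×0.32824 + 0.98129×0.94459×0.99767 = 0.103573 + 0.924757 = 1.028330.
Q̄ = (S₀/π) × [bracket] = (2739/π) × 1.028330 = 896.6 W/m².

Q̄ ≈ 897 W/m²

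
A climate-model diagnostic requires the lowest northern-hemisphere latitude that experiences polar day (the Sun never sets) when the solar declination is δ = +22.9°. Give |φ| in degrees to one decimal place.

|φ| = 67.1°

Polar day requires cos H₀ = −tan φ tan δ ≤ −1, i.e. tan φ tan δ ≥ 1.
The boundary is |tan φ| · |tan δ| = 1, so |φ| = 90° − |δ| = 90° − 22.9° = 67.1° in the northern hemisphere.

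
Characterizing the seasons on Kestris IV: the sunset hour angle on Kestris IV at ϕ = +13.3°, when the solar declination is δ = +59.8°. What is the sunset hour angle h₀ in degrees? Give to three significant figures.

h₀ = 114°

cos h₀ = −tan ϕ · tan δ = −tan(+13.3°) × tan(+59.800°) = -0.4062, so h₀ = 1.9890 rad = 113.96°.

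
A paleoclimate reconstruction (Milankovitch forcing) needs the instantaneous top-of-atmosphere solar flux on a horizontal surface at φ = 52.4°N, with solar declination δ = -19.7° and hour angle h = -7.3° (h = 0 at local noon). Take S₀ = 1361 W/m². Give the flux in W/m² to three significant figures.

cos θ_z = sin φ sin δ + cos φ cos δ cos h = -0.267077 + 0.569778 = 0.302701.
Flux = S₀ · cos θ_z = 1361 × 0.302701 = 412.0 W/m².

412 W/m²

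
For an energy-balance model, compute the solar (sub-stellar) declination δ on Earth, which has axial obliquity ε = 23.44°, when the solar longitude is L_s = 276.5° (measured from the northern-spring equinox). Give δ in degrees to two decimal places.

sin δ = sin ε · sin L_s = sin 23.44° × sin 276.5° = -0.395231.
δ = arcsin(-0.395231) = -23.28°.

δ = -23.28°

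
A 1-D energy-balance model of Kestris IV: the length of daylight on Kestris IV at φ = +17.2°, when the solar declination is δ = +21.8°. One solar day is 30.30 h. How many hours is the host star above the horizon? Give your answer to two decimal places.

cos H₀ = −tan φ · tan δ = −tan(+17.2°) × tan(+21.800°) = -0.1238, so H₀ = 1.6949 rad = 97.11°.
Daylight = 2H₀/(2π) × 30.30 h = (1.6949/π) × 30.30 = 16.35 h.

16.35 h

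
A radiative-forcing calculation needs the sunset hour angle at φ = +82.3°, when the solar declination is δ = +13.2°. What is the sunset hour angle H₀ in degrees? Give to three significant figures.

H₀ = 180°

Sunrise equation: cos H₀ = −tan φ · tan δ = -1.7348 ≤ −1, so the Sun never sets (polar day) and H₀ = π.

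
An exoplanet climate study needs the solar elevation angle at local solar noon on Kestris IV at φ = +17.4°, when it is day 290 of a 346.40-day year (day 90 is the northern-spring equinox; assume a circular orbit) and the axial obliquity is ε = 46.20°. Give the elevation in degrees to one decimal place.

Solar longitude: λ_s = 360° × (290 − 90)/346.40 = 207.852°.
sin δ = sin 46.20° × sin 207.852° = -0.33720, so δ = -19.706°.
At local noon the hour angle is zero, so the zenith angle equals |φ − δ| = |+17.4° − (-19.706°)| = 37.106°.
Elevation = 90° − 37.106° = 52.9°.

52.9°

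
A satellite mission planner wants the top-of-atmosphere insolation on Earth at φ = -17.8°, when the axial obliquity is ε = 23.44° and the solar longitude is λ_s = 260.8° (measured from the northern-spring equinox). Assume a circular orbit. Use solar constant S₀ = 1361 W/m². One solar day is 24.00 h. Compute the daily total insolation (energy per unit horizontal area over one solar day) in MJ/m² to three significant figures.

40.1 MJ/m²

Solar declination: sin δ = sin ε · sin λ_s = sin 23.44° × sin 260.8° = -0.39267, so δ = -23.121°.
cos H₀ = −tan(-17.8°) tan(-23.121°) = -0.1371, H₀ = 1.7083 rad.
Bracket: H₀ sin φ sin δ + cos φ cos δ sin H₀ = 1.7083×-0.30570×-0.39267 + 0.95213×0.91968×0.99056 = 0.205063 + 0.867389 = 1.072452.
Q̄ = (S₀/π) × [bracket] = (1361/π) × 1.072452 = 464.61 W/m².
Daily total = Q̄ × 24.00 h × 3600 s/h = 464.61 × 24.00 × 3600 / 10⁶ = 40.14 MJ/m².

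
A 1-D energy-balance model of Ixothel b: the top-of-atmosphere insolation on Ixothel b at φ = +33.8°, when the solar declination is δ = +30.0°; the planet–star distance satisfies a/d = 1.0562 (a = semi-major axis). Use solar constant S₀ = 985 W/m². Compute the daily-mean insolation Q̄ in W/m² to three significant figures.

cos H₀ = −tan(+33.8°) tan(+30.000°) = -0.3865, H₀ = 1.9676 rad.
Bracket: H₀ sin φ sin δ + cos φ cos δ sin H₀ = 1.9676×0.55630×0.50000 + 0.83098×0.86603×0.92229 = 0.547288 + 0.663729 = 1.211017.
Inverse-square distance factor (a/d)² = 1.0562² = 1.115558.
Q̄ = (S₀/π) × 1.115558 × [bracket] = (985/π) × 1.115558 × 1.211017 = 423.6 W/m².

Q̄ ≈ 424 W/m²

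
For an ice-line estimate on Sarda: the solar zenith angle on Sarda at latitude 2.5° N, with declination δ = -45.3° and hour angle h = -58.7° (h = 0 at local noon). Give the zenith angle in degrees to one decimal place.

θ_z = 70.5°

cos θ_z = sin φ sin δ + cos φ cos δ cos h = -0.031005 + 0.365079 = 0.334074.
θ_z = arccos(0.334074) = 70.5°.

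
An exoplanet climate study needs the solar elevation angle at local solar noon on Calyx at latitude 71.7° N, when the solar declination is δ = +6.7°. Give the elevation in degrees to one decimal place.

At local noon the hour angle is zero, so the zenith angle equals |ϕ − δ| = |+71.7° − (+6.700°)| = 65.000°.
Elevation = 90° − 65.000° = 25.0°.

25.0°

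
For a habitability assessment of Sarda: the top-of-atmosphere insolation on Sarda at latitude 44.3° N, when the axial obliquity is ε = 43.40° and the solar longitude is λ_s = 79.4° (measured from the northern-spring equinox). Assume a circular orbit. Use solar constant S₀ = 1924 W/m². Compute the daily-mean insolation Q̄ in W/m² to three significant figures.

Q̄ ≈ 918 W/m²

Solar declination: sin δ = sin ε · sin λ_s = sin 43.40° × sin 79.4° = 0.67536, so δ = +42.482°.
cos H₀ = −tan(+44.3°) tan(+42.482°) = -0.8937, H₀ = 2.6762 rad.
Bracket: H₀ sin φ sin δ + cos φ cos δ sin H₀ = 2.6762×0.69842×0.67536 + 0.71569×0.73749×0.44875 = 1.262323 + 0.236857 = 1.499180.
Q̄ = (S₀/π) × [bracket] = (1924/π) × 1.499180 = 918.1 W/m².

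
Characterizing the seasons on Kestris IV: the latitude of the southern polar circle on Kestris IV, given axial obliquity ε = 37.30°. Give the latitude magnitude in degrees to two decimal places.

52.70°

The polar circle is the lowest latitude that experiences at least one full rotation of continuous darkness at the northern-summer solstice; it lies at |ϕ| = 90° − ε = 90° − 37.30° = 52.70°.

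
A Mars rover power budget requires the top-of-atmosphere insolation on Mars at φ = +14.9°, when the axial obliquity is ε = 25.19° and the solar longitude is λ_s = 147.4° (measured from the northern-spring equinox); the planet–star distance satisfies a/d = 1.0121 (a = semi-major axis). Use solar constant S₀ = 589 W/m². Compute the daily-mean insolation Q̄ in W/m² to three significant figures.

Solar declination: sin δ = sin ε · sin λ_s = sin 25.19° × sin 147.4° = 0.22931, so δ = +13.257°.
cos H₀ = −tan(+14.9°) tan(+13.257°) = -0.0627, H₀ = 1.6335 rad.
Bracket: H₀ sin φ sin δ + cos φ cos δ sin H₀ = 1.6335×0.25713×0.22931 + 0.96638×0.97335×0.99803 = 0.096315 + 0.938773 = 1.035088.
Inverse-square distance factor (a/d)² = 1.0121² = 1.024346.
Q̄ = (S₀/π) × 1.024346 × [bracket] = (589/π) × 1.024346 × 1.035088 = 198.8 W/m².

Q̄ ≈ 199 W/m²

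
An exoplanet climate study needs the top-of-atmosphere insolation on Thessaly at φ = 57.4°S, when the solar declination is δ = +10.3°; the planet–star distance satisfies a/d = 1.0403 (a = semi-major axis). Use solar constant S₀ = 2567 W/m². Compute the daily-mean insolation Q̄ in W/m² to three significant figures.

Q̄ ≈ 279 W/m²

cos H₀ = −tan(-57.4°) tan(+10.300°) = 0.2842, H₀ = 1.2827 rad.
Bracket: H₀ sin φ sin δ + cos φ cos δ sin H₀ = 1.2827×-0.84245×0.17880 + 0.53877×0.98389×0.95878 = -0.193213 + 0.508240 = 0.315027.
Inverse-square distance factor (a/d)² = 1.0403² = 1.082224.
Q̄ = (S₀/π) × 1.082224 × [bracket] = (2567/π) × 1.082224 × 0.315027 = 278.6 W/m².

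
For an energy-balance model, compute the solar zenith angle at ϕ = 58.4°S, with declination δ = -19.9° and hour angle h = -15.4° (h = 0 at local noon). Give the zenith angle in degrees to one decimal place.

cos θ_z = sin ϕ sin δ + cos ϕ cos δ cos h = 0.289910 + 0.475008 = 0.764918.
θ_z = arccos(0.764918) = 40.1°.

θ_z = 40.1°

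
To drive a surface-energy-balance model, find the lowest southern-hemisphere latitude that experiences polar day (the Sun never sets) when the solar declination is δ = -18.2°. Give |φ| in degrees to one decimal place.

Polar day requires cos H₀ = −tan φ tan δ ≤ −1, i.e. tan φ tan δ ≥ 1.
The boundary is |tan φ| · |tan δ| = 1, so |φ| = 90° − |δ| = 90° − 18.2° = 71.8° in the southern hemisphere.

|φ| = 71.8°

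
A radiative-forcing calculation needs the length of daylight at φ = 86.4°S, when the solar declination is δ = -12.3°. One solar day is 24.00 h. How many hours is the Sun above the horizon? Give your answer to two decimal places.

Sunrise equation: cos H₀ = −tan φ · tan δ = -3.4656 ≤ −1, so the Sun never sets (polar day) and H₀ = π.
Daylight = 2H₀/(2π) × 24.00 h = (3.1416/π) × 24.00 = 24.00 h.

24.00 h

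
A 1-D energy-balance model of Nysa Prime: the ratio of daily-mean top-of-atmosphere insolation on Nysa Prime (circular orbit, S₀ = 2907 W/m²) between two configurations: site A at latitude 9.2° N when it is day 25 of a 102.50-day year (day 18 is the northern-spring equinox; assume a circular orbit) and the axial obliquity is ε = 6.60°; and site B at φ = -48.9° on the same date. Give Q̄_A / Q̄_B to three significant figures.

Q̄_A / Q̄_B ≈ 1.66

— Configuration A (φ=+9.2°):
Solar longitude: λ_s = 360° × (25 − 18)/102.50 = 24.585°.
sin δ = sin 6.60° × sin 24.585° = 0.04782, so δ = +2.741°.
cos H₀ = −tan(+9.2°) tan(+2.741°) = -0.0078, H₀ = 1.5786 rad.
Bracket: H₀ sin φ sin δ + cos φ cos δ sin H₀ = 1.5786×0.15988×0.04782 + 0.98714×0.99886×0.99997 = 0.012069 + 0.985985 = 0.998054.
Q̄ = (S₀/π) × [bracket] = (2907/π) × 0.998054 = 923.53 W/m².
— Configuration B (φ=-48.9°):
cos H₀ = −tan(-48.9°) tan(+2.741°) = 0.0549, H₀ = 1.5159 rad.
Bracket: H₀ sin φ sin δ + cos φ cos δ sin H₀ = 1.5159×-0.75356×0.04782 + 0.65738×0.99886×0.99849 = -0.054626 + 0.655639 = 0.601013.
Q̄ = (S₀/π) × [bracket] = (2907/π) × 0.601013 = 556.13 W/m².
Ratio Q̄_A / Q̄_B = 923.53 / 556.13 = 1.661.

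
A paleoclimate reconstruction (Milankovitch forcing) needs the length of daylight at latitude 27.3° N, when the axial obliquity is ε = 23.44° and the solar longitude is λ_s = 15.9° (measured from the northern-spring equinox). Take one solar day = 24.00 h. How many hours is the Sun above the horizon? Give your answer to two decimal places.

12.43 h

Solar declination: sin δ = sin ε · sin λ_s = sin 23.44° × sin 15.9° = 0.10898, so δ = +6.256°.
cos H₀ = −tan φ · tan δ = −tan(+27.3°) × tan(+6.256°) = -0.0566, so H₀ = 1.6274 rad = 93.24°.
Daylight = 2H₀/(2π) × 24.00 h = (1.6274/π) × 24.00 = 12.43 h.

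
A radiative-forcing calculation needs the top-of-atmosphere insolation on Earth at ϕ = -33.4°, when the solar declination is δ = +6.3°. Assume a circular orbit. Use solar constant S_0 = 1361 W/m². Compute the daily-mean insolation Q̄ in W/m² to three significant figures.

Q̄ ≈ 319 W/m²

cos h₀ = −tan(-33.4°) tan(+6.300°) = 0.0728, h₀ = 1.4979 rad.
Bracket: h₀ sin ϕ sin δ + cos ϕ cos δ sin h₀ = 1.4979×-0.55048×0.10973 + 0.83485×0.99396×0.99735 = -0.090479 + 0.827609 = 0.737130.
Q̄ = (S_0/π) × [bracket] = (1361/π) × 0.737130 = 319.3 W/m².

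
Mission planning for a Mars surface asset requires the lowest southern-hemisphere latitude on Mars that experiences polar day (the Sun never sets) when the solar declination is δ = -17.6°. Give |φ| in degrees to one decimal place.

Polar day requires cos H₀ = −tan φ tan δ ≤ −1, i.e. tan φ tan δ ≥ 1.
The boundary is |tan φ| · |tan δ| = 1, so |φ| = 90° − |δ| = 90° − 17.6° = 72.4° in the southern hemisphere.

|φ| = 72.4°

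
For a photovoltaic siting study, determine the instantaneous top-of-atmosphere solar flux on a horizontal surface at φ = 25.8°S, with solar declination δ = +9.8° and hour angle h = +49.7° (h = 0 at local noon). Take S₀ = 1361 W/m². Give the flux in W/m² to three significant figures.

cos θ_z = sin φ sin δ + cos φ cos δ cos h = -0.074080 + 0.573820 = 0.499740.
Flux = S₀ · cos θ_z = 1361 × 0.499740 = 680.1 W/m².

680 W/m²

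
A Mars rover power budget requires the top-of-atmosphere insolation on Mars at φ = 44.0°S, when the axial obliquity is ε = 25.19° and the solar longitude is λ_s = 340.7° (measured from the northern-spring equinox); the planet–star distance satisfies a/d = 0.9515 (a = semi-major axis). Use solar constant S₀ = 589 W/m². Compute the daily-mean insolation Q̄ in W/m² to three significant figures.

Solar declination: sin δ = sin ε · sin λ_s = sin 25.19° × sin 340.7° = -0.14067, so δ = -8.087°.
cos H₀ = −tan(-44.0°) tan(-8.087°) = -0.1372, H₀ = 1.7084 rad.
Bracket: H₀ sin φ sin δ + cos φ cos δ sin H₀ = 1.7084×-0.69466×-0.14067 + 0.71934×0.99006×0.99054 = 0.166941 + 0.705452 = 0.872393.
Inverse-square distance factor (a/d)² = 0.9515² = 0.905352.
Q̄ = (S₀/π) × 0.905352 × [bracket] = (589/π) × 0.905352 × 0.872393 = 148.1 W/m².

Q̄ ≈ 148 W/m²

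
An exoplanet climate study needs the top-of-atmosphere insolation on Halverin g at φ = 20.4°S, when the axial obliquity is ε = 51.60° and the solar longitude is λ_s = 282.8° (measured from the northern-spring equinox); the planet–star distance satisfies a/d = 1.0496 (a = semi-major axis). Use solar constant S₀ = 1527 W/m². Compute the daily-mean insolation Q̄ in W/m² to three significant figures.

Q̄ ≈ 580 W/m²

Solar declination: sin δ = sin ε · sin λ_s = sin 51.60° × sin 282.8° = -0.76422, so δ = -49.837°.
cos H₀ = −tan(-20.4°) tan(-49.837°) = -0.4407, H₀ = 2.0271 rad.
Bracket: H₀ sin φ sin δ + cos φ cos δ sin H₀ = 2.0271×-0.34857×-0.76422 + 0.93728×0.64496×0.89767 = 0.539987 + 0.542649 = 1.082636.
Inverse-square distance factor (a/d)² = 1.0496² = 1.101660.
Q̄ = (S₀/π) × 1.101660 × [bracket] = (1527/π) × 1.101660 × 1.082636 = 579.7 W/m².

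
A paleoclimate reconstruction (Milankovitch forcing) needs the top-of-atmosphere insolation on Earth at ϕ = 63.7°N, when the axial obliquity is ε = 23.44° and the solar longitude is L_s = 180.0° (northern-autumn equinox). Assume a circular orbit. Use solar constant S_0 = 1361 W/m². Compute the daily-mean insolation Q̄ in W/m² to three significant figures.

Solar declination: sin δ = sin ε · sin L_s = sin 23.44° × sin 180.0° = 0.00000, so δ = +0.000°.
cos h₀ = −tan(+63.7°) tan(+0.000°) = -0.0000, h₀ = 1.5708 rad.
Bracket: h₀ sin ϕ sin δ + cos ϕ cos δ sin h₀ = 1.5708×0.89649×0.00000 + 0.44307×1.00000×1.00000 = 0.000000 + 0.443070 = 0.443070.
Q̄ = (S_0/π) × [bracket] = (1361/π) × 0.443070 = 191.9 W/m².

Q̄ ≈ 192 W/m²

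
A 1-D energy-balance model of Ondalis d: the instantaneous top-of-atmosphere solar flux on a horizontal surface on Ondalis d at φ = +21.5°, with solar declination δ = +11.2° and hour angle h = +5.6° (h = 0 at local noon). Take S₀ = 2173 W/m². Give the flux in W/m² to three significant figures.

2.13e+03 W/m²

cos θ_z = sin φ sin δ + cos φ cos δ cos h = 0.071187 + 0.908342 = 0.979529.
Flux = S₀ · cos θ_z = 2173 × 0.979529 = 2129 W/m².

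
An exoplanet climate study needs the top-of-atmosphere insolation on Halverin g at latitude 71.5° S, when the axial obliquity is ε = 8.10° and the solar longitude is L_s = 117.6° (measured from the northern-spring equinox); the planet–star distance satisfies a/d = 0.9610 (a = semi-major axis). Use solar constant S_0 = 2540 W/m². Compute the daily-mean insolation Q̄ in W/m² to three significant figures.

Q̄ ≈ 113 W/m²

Solar declination: sin δ = sin ε · sin L_s = sin 8.10° × sin 117.6° = 0.12487, so δ = +7.173°.
cos h₀ = −tan(-71.5°) tan(+7.173°) = 0.3761, h₀ = 1.1852 rad.
Bracket: h₀ sin ϕ sin δ + cos ϕ cos δ sin h₀ = 1.1852×-0.94832×0.12487 + 0.31730×0.99217×0.92657 = -0.140347 + 0.291699 = 0.151352.
Inverse-square distance factor (a/d)² = 0.9610² = 0.923521.
Q̄ = (S_0/π) × 0.923521 × [bracket] = (2540/π) × 0.923521 × 0.151352 = 113.0 W/m².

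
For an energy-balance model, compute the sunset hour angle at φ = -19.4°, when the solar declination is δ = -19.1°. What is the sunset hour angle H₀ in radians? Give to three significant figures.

H₀ = 1.69 rad

cos H₀ = −tan φ · tan δ = −tan(-19.4°) × tan(-19.100°) = -0.1219, so H₀ = 1.6930 rad = 97.00°.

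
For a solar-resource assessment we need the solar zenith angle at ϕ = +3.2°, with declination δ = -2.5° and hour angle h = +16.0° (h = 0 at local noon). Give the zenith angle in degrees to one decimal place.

θ_z = 17.0°

cos θ_z = sin ϕ sin δ + cos ϕ cos δ cos h = -0.002435 + 0.958849 = 0.956414.
θ_z = arccos(0.956414) = 17.0°.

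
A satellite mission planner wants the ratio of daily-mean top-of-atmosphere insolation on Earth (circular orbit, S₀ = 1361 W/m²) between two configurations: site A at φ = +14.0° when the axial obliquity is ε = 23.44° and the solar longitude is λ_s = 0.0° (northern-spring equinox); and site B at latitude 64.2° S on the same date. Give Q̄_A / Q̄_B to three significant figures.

Q̄_A / Q̄_B ≈ 2.23

— Configuration A (φ=+14.0°):
Solar declination: sin δ = sin ε · sin λ_s = sin 23.44° × sin 0.0° = 0.00000, so δ = +0.000°.
cos H₀ = −tan(+14.0°) tan(+0.000°) = -0.0000, H₀ = 1.5708 rad.
Bracket: H₀ sin φ sin δ + cos φ cos δ sin H₀ = 1.5708×0.24192×0.00000 + 0.97030×1.00000×1.00000 = 0.000000 + 0.970300 = 0.970300.
Q̄ = (S₀/π) × [bracket] = (1361/π) × 0.970300 = 420.35 W/m².
— Configuration B (φ=-64.2°):
cos H₀ = −tan(-64.2°) tan(+0.000°) = 0.0000, H₀ = 1.5708 rad.
Bracket: H₀ sin φ sin δ + cos φ cos δ sin H₀ = 1.5708×-0.90032×0.00000 + 0.43523×1.00000×1.00000 = -0.000000 + 0.435230 = 0.435230.
Q̄ = (S₀/π) × [bracket] = (1361/π) × 0.435230 = 188.55 W/m².
Ratio Q̄_A / Q̄_B = 420.35 / 188.55 = 2.229.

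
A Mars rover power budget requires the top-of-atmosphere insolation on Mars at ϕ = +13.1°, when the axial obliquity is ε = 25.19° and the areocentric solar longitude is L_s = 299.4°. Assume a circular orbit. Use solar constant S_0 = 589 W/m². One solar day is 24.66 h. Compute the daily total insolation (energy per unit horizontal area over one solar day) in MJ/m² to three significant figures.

sin δ = sin 25.19° × sin 299.4° = -0.37081, so δ = -21.765°.
cos h₀ = −tan(+13.1°) tan(-21.765°) = 0.0929, h₀ = 1.4777 rad.
Bracket: h₀ sin ϕ sin δ + cos ϕ cos δ sin h₀ = 1.4777×0.22665×-0.37081 + 0.97398×0.92871×0.99567 = -0.124192 + 0.900628 = 0.776436.
Q̄ = (S_0/π) × [bracket] = (589/π) × 0.776436 = 145.57 W/m².
Daily total = Q̄ × 24.66 h × 3600 s/h = 145.57 × 24.66 × 3600 / 10⁶ = 12.92 MJ/m².

12.9 MJ/m²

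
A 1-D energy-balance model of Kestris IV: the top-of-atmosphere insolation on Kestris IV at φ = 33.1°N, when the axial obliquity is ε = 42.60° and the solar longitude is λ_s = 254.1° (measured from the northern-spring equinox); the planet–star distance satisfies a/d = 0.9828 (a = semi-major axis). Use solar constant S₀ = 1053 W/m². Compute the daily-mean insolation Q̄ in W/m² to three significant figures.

Q̄ ≈ 58.2 W/m²

Solar declination: sin δ = sin ε · sin λ_s = sin 42.60° × sin 254.1° = -0.65098, so δ = -40.615°.
cos H₀ = −tan(+33.1°) tan(-40.615°) = 0.5590, H₀ = 0.9776 rad.
Bracket: H₀ sin φ sin δ + cos φ cos δ sin H₀ = 0.9776×0.54610×-0.65098 + 0.83772×0.75910×0.82914 = -0.347537 + 0.527261 = 0.179724.
Inverse-square distance factor (a/d)² = 0.9828² = 0.965896.
Q̄ = (S₀/π) × 0.965896 × [bracket] = (1053/π) × 0.965896 × 0.179724 = 58.19 W/m².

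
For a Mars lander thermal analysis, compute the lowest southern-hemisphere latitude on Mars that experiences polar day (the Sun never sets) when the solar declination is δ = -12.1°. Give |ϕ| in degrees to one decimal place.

Polar day requires cos h₀ = −tan ϕ tan δ ≤ −1, i.e. tan ϕ tan δ ≥ 1.
The boundary is |tan ϕ| · |tan δ| = 1, so |ϕ| = 90° − |δ| = 90° − 12.1° = 77.9° in the southern hemisphere.

|ϕ| = 77.9°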